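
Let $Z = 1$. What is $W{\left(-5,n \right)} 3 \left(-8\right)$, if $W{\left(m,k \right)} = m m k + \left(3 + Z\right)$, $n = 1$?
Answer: $-696$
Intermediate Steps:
$W{\left(m,k \right)} = 4 + k m^{2}$ ($W{\left(m,k \right)} = m m k + \left(3 + 1\right) = m^{2} k + 4 = k m^{2} + 4 = 4 + k m^{2}$)
$W{\left(-5,n \right)} 3 \left(-8\right) = \left(4 + 1 \left(-5\right)^{2}\right) 3 \left(-8\right) = \left(4 + 1 \cdot 25\right) 3 \left(-8\right) = \left(4 + 25\right) 3 \left(-8\right) = 29 \cdot 3 \left(-8\right) = 87 \left(-8\right) = -696$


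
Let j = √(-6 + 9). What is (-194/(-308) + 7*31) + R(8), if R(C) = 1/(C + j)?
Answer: 2045647/9394 - √3/61 ≈ 217.73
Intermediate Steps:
j = √3 ≈ 1.7320
R(C) = 1/(C + √3)
(-194/(-308) + 7*31) + R(8) = (-194/(-308) + 7*31) + 1/(8 + √3) = (-194*(-1/308) + 217) + 1/(8 + √3) = (97/154 + 217) + 1/(8 + √3) = 33515/154 + 1/(8 + √3)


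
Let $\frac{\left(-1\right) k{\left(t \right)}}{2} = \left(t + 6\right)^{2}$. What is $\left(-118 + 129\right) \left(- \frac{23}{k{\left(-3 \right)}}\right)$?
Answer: $\frac{253}{18} \approx 14.056$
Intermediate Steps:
$k{\left(t \right)} = - 2 \left(6 + t\right)^{2}$ ($k{\left(t \right)} = - 2 \left(t + 6\right)^{2} = - 2 \left(6 + t\right)^{2}$)
$\left(-118 + 129\right) \left(- \frac{23}{k{\left(-3 \right)}}\right) = \left(-118 + 129\right) \left(- \frac{23}{\left(-2\right) \left(6 - 3\right)^{2}}\right) = 11 \left(- \frac{23}{\left(-2\right) 3^{2}}\right) = 11 \left(- \frac{23}{\left(-2\right) 9}\right) = 11 \left(- \frac{23}{-18}\right) = 11 \left(\left(-23\right) \left(- \frac{1}{18}\right)\right) = 11 \cdot \frac{23}{18} = \frac{253}{18}$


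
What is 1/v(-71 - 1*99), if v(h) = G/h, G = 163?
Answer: -170/163 ≈ -1.0429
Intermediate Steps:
v(h) = 163/h
1/v(-71 - 1*99) = 1/(163/(-71 - 1*99)) = 1/(163/(-71 - 99)) = 1/(163/(-170)) = 1/(163*(-1/170)) = 1/(-163/170) = -170/163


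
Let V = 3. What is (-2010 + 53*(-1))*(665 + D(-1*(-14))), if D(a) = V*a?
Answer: -1458541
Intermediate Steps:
D(a) = 3*a
(-2010 + 53*(-1))*(665 + D(-1*(-14))) = (-2010 + 53*(-1))*(665 + 3*(-1*(-14))) = (-2010 - 53)*(665 + 3*14) = -2063*(665 + 42) = -2063*707 = -1458541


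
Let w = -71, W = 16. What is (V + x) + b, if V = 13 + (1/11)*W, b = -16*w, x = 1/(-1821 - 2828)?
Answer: 58833084/51139 ≈ 1150.5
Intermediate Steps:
x = -1/4649 (x = 1/(-4649) = -1/4649 ≈ -0.00021510)
b = 1136 (b = -16*(-71) = 1136)
V = 159/11 (V = 13 + (1/11)*16 = 13 + 16/11 = 159/11 ≈ 14.455)
(V + x) + b = (159/11 - 1/4649) + 1136 = 739180/51139 + 1136 = 58833084/51139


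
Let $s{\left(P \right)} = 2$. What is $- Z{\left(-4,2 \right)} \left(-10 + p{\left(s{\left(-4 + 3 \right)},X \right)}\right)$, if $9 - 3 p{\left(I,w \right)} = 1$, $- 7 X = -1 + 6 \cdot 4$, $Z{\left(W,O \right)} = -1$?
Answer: $- \frac{22}{3} \approx -7.3333$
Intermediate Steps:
$X = - \frac{23}{7}$ ($X = - \frac{-1 + 6 \cdot 4}{7} = - \frac{-1 + 24}{7} = \left(- \frac{1}{7}\right) 23 = - \frac{23}{7} \approx -3.2857$)
$p{\left(I,w \right)} = \frac{8}{3}$ ($p{\left(I,w \right)} = 3 - \frac{1}{3} = \frac{8}{3}$)
$- Z{\left(-4,2 \right)} \left(-10 + p{\left(s{\left(-4 + 3 \right)},X \right)}\right) = - \left(-1\right) \left(-10 + \frac{8}{3}\right) = - \frac{\left(-1\right) \left(-22\right)}{3} = \left(-1\right) \frac{22}{3} = - \frac{22}{3}$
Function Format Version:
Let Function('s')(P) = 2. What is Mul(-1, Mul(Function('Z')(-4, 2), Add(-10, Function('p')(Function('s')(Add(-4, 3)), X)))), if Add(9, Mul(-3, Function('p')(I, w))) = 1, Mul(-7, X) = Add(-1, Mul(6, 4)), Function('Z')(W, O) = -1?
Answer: Rational(-22, 3) ≈ -7.3333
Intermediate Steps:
X = Rational(-23, 7) (X = Mul(Rational(-1, 7), Add(-1, Mul(6, 4))) = Mul(Rational(-1, 7), Add(-1, 24)) = Mul(Rational(-1, 7), 23) = Rational(-23, 7) ≈ -3.2857)
Function('p')(I, w) = Rational(8, 3) (Function('p')(I, w) = Add(3, Mul(Rational(-1, 3), 1)) = Add(3, Rational(-1, 3)) = Rational(8, 3))
Mul(-1, Mul(Function('Z')(-4, 2), Add(-10, Function('p')(Function('s')(Add(-4, 3)), X)))) = Mul(-1, Mul(-1, Add(-10, Rational(8, 3)))) = Mul(-1, Mul(-1, Rational(-22, 3))) = Mul(-1, Rational(22, 3)) = Rational(-22, 3)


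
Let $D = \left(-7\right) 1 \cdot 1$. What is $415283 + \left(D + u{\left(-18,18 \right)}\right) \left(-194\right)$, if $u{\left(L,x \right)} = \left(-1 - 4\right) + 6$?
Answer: $416447$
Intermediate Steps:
$u{\left(L,x \right)} = 1$ ($u{\left(L,x \right)} = -5 + 6 = 1$)
$D = -7$ ($D = \left(-7\right) 1 = -7$)
$415283 + \left(D + u{\left(-18,18 \right)}\right) \left(-194\right) = 415283 + \left(-7 + 1\right) \left(-194\right) = 415283 - -1164 = 415283 + 1164 = 416447$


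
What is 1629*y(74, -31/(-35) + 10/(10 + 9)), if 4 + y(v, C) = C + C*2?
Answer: 255753/665 ≈ 384.59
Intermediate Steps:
y(v, C) = -4 + 3*C (y(v, C) = -4 + (C + C*2) = -4 + (C + 2*C) = -4 + 3*C)
1629*y(74, -31/(-35) + 10/(10 + 9)) = 1629*(-4 + 3*(-31/(-35) + 10/(10 + 9))) = 1629*(-4 + 3*(-31*(-1/35) + 10/19)) = 1629*(-4 + 3*(31/35 + 10*(1/19))) = 1629*(-4 + 3*(31/35 + 10/19)) = 1629*(-4 + 3*(939/665)) = 1629*(-4 + 2817/665) = 1629*(157/665) = 255753/665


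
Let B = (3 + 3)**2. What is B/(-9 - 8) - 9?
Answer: -189/17 ≈ -11.118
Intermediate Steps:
B = 36 (B = 6**2 = 36)
B/(-9 - 8) - 9 = 36/(-9 - 8) - 9 = 36/(-17) - 9 = -1/17*36 - 9 = -36/17 - 9 = -189/17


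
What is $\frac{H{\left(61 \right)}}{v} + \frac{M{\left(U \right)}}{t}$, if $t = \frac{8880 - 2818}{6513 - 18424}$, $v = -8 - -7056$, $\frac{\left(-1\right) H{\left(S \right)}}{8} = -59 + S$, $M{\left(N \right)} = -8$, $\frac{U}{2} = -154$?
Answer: $\frac{41968302}{2670311} \approx 15.717$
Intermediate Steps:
$U = -308$ ($U = 2 \left(-154\right) = -308$)
$H{\left(S \right)} = 472 - 8 S$ ($H{\left(S \right)} = - 8 \left(-59 + S\right) = 472 - 8 S$)
$v = 7048$ ($v = -8 + 7056 = 7048$)
$t = - \frac{6062}{11911}$ ($t = \frac{6062}{-11911} = 6062 \left(- \frac{1}{11911}\right) = - \frac{6062}{11911} \approx -0.50894$)
$\frac{H{\left(61 \right)}}{v} + \frac{M{\left(U \right)}}{t} = \frac{472 - 488}{7048} - \frac{8}{- \frac{6062}{11911}} = \left(472 - 488\right) \frac{1}{7048} - - \frac{47644}{3031} = \left(-16\right) \frac{1}{7048} + \frac{47644}{3031} = - \frac{2}{881} + \frac{47644}{3031} = \frac{41968302}{2670311}$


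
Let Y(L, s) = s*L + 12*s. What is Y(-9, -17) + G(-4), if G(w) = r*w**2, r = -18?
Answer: -339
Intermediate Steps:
Y(L, s) = 12*s + L*s (Y(L, s) = L*s + 12*s = 12*s + L*s)
G(w) = -18*w**2
Y(-9, -17) + G(-4) = -17*(12 - 9) - 18*(-4)**2 = -17*3 - 18*16 = -51 - 288 = -339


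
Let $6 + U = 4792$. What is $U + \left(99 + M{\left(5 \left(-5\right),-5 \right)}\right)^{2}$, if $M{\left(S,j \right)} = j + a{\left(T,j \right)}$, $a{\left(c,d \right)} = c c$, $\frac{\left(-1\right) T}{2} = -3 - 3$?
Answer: $61430$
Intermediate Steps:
$U = 4786$ ($U = -6 + 4792 = 4786$)
$T = 12$ ($T = - 2 \left(-3 - 3\right) = \left(-2\right) \left(-6\right) = 12$)
$a{\left(c,d \right)} = c^{2}$
$M{\left(S,j \right)} = 144 + j$ ($M{\left(S,j \right)} = j + 12^{2} = j + 144 = 144 + j$)
$U + \left(99 + M{\left(5 \left(-5\right),-5 \right)}\right)^{2} = 4786 + \left(99 + \left(144 - 5\right)\right)^{2} = 4786 + \left(99 + 139\right)^{2} = 4786 + 238^{2} = 4786 + 56644 = 61430$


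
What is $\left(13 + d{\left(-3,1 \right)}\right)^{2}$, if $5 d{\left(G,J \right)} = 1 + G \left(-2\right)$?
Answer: $\frac{5184}{25} \approx 207.36$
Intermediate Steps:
$d{\left(G,J \right)} = \frac{1}{5} - \frac{2 G}{5}$ ($d{\left(G,J \right)} = \frac{1 + G \left(-2\right)}{5} = \frac{1 - 2 G}{5} = \frac{1}{5} - \frac{2 G}{5}$)
$\left(13 + d{\left(-3,1 \right)}\right)^{2} = \left(13 + \left(\frac{1}{5} - - \frac{6}{5}\right)\right)^{2} = \left(13 + \left(\frac{1}{5} + \frac{6}{5}\right)\right)^{2} = \left(13 + \frac{7}{5}\right)^{2} = \left(\frac{72}{5}\right)^{2} = \frac{5184}{25}$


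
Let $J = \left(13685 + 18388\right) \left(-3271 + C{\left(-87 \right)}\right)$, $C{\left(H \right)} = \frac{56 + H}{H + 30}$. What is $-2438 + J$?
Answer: $- \frac{1993019778}{19} \approx -1.049 \cdot 10^{8}$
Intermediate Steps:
$C{\left(H \right)} = \frac{56 + H}{30 + H}$
$J = - \frac{1992973456}{19}$ ($J = \left(13685 + 18388\right) \left(-3271 + \frac{56 - 87}{30 - 87}\right) = 32073 \left(-3271 + \frac{1}{-57} \left(-31\right)\right) = 32073 \left(-3271 - - \frac{31}{57}\right) = 32073 \left(-3271 + \frac{31}{57}\right) = 32073 \left(- \frac{186416}{57}\right) = - \frac{1992973456}{19} \approx -1.0489 \cdot 10^{8}$)
$-2438 + J = -2438 - \frac{1992973456}{19} = - \frac{1993019778}{19}$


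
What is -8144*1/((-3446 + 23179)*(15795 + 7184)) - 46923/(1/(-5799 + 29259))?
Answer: -499157981163371204/453444607 ≈ -1.1008e+9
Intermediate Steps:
-8144*1/((-3446 + 23179)*(15795 + 7184)) - 46923/(1/(-5799 + 29259)) = -8144/(19733*22979) - 46923/(1/23460) = -8144/453444607 - 46923/1/23460 = -8144*1/453444607 - 46923*23460 = -8144/453444607 - 1100813580 = -499157981163371204/453444607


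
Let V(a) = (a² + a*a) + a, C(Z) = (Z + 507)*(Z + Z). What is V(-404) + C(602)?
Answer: 1661264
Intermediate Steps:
C(Z) = 2*Z*(507 + Z) (C(Z) = (507 + Z)*(2*Z) = 2*Z*(507 + Z))
V(a) = a + 2*a² (V(a) = (a² + a²) + a = 2*a² + a = a + 2*a²)
V(-404) + C(602) = -404*(1 + 2*(-404)) + 2*602*(507 + 602) = -404*(1 - 808) + 2*602*1109 = -404*(-807) + 1335236 = 326028 + 1335236 = 1661264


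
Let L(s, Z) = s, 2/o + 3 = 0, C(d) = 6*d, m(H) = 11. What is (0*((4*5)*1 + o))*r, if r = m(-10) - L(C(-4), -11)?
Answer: 0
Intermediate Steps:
o = -⅔ (o = 2/(-3 + 0) = 2/(-3) = 2*(-⅓) = -⅔ ≈ -0.66667)
r = 35 (r = 11 - 6*(-4) = 11 - 1*(-24) = 11 + 24 = 35)
(0*((4*5)*1 + o))*r = (0*((4*5)*1 - ⅔))*35 = (0*(20*1 - ⅔))*35 = (0*(20 - ⅔))*35 = (0*(58/3))*35 = 0*35 = 0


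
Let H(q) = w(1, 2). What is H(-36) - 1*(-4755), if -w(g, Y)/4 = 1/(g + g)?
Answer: 4753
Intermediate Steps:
w(g, Y) = -2/g (w(g, Y) = -4/(g + g) = -4*1/(2*g) = -2/g)
H(q) = -2 (H(q) = -2/1 = -2*1 = -2)
H(-36) - 1*(-4755) = -2 - 1*(-4755) = -2 + 4755 = 4753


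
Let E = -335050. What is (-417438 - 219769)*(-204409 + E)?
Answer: 343747051013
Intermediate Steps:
(-417438 - 219769)*(-204409 + E) = (-417438 - 219769)*(-204409 - 335050) = -637207*(-539459) = 343747051013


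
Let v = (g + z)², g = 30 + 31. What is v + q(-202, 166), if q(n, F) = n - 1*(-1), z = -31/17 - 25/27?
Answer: 672520288/210681 ≈ 3192.1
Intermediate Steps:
g = 61
z = -1262/459 (z = -31*1/17 - 25*1/27 = -31/17 - 25/27 = -1262/459 ≈ -2.7495)
q(n, F) = 1 + n (q(n, F) = n + 1 = 1 + n)
v = 714867169/210681 (v = (61 - 1262/459)² = (26737/459)² = 714867169/210681 ≈ 3393.1)
v + q(-202, 166) = 714867169/210681 + (1 - 202) = 714867169/210681 - 201 = 672520288/210681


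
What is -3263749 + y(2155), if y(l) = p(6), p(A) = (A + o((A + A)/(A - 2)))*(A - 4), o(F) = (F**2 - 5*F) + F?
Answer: -3263743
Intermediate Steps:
o(F) = F**2 - 4*F
p(A) = (-4 + A)*(A + 2*A*(-4 + 2*A/(-2 + A))/(-2 + A)) (p(A) = (A + ((A + A)/(A - 2))*(-4 + (A + A)/(A - 2)))*(A - 4) = (A + ((2*A)/(-2 + A))*(-4 + (2*A)/(-2 + A)))*(-4 + A) = (A + (2*A/(-2 + A))*(-4 + 2*A/(-2 + A)))*(-4 + A) = (A + 2*A*(-4 + 2*A/(-2 + A))/(-2 + A))*(-4 + A) = (-4 + A)*(A + 2*A*(-4 + 2*A/(-2 + A))/(-2 + A)))
y(l) = 6 (y(l) = 6*(-80 + 6**3 - 12*6**2 + 52*6)/(4 + 6**2 - 4*6) = 6*(-80 + 216 - 12*36 + 312)/(4 + 36 - 24) = 6*(-80 + 216 - 432 + 312)/16 = 6*(1/16)*16 = 6)
-3263749 + y(2155) = -3263749 + 6 = -3263743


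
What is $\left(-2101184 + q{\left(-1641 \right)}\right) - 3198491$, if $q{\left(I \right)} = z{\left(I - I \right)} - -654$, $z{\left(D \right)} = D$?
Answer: $-5299021$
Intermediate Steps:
$q{\left(I \right)} = 654$ ($q{\left(I \right)} = \left(I - I\right) - -654 = 0 + 654 = 654$)
$\left(-2101184 + q{\left(-1641 \right)}\right) - 3198491 = \left(-2101184 + 654\right) - 3198491 = -2100530 - 3198491 = -5299021$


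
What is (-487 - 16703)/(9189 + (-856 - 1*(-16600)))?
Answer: -5730/8311 ≈ -0.68945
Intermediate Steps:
(-487 - 16703)/(9189 + (-856 - 1*(-16600))) = -17190/(9189 + (-856 + 16600)) = -17190/(9189 + 15744) = -17190/24933 = -17190*1/24933 = -5730/8311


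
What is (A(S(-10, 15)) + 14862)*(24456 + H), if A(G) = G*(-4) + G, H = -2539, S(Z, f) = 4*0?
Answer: 325730454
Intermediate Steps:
S(Z, f) = 0
A(G) = -3*G (A(G) = -4*G + G = -3*G)
(A(S(-10, 15)) + 14862)*(24456 + H) = (-3*0 + 14862)*(24456 - 2539) = (0 + 14862)*21917 = 14862*21917 = 325730454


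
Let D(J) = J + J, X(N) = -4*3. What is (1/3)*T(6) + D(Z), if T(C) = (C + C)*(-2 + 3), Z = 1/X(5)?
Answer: 23/6 ≈ 3.8333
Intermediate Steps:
X(N) = -12
Z = -1/12 (Z = 1/(-12) = -1/12 ≈ -0.083333)
T(C) = 2*C (T(C) = (2*C)*1 = 2*C)
D(J) = 2*J
(1/3)*T(6) + D(Z) = (1/3)*(2*6) + 2*(-1/12) = (1*(⅓))*12 - ⅙ = (⅓)*12 - ⅙ = 4 - ⅙ = 23/6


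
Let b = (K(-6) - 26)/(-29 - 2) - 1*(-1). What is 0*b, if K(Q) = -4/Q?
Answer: 0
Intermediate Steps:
b = 169/93 (b = (-4/(-6) - 26)/(-29 - 2) - 1*(-1) = (-4*(-⅙) - 26)/(-31) + 1 = (⅔ - 26)*(-1/31) + 1 = -76/3*(-1/31) + 1 = 76/93 + 1 = 169/93 ≈ 1.8172)
0*b = 0*(169/93) = 0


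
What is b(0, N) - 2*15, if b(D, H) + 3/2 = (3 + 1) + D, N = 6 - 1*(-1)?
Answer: -55/2 ≈ -27.500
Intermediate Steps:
N = 7 (N = 6 + 1 = 7)
b(D, H) = 5/2 + D (b(D, H) = -3/2 + ((3 + 1) + D) = -3/2 + (4 + D) = 5/2 + D)
b(0, N) - 2*15 = (5/2 + 0) - 2*15 = 5/2 - 30 = -55/2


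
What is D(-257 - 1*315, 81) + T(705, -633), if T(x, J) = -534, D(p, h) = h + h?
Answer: -372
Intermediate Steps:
D(p, h) = 2*h
D(-257 - 1*315, 81) + T(705, -633) = 2*81 - 534 = 162 - 534 = -372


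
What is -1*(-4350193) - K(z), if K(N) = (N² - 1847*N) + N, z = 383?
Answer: 4910522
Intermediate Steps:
K(N) = N² - 1846*N
-1*(-4350193) - K(z) = -1*(-4350193) - 383*(-1846 + 383) = 4350193 - 383*(-1463) = 4350193 - 1*(-560329) = 4350193 + 560329 = 4910522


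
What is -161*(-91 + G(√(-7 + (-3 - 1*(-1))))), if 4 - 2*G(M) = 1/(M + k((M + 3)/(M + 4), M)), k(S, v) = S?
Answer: 2494373/174 - 2093*I/87 ≈ 14335.0 - 24.057*I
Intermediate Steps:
G(M) = 2 - 1/(2*(M + (3 + M)/(4 + M))) (G(M) = 2 - 1/(2*(M + (M + 3)/(M + 4))) = 2 - 1/(2*(M + (3 + M)/(4 + M))))
-161*(-91 + G(√(-7 + (-3 - 1*(-1))))) = -161*(-91 + (8 + 4*(√(-7 + (-3 - 1*(-1))))² + 19*√(-7 + (-3 - 1*(-1))))/(2*(3 + (√(-7 + (-3 - 1*(-1))))² + 5*√(-7 + (-3 - 1*(-1)))))) = -161*(-91 + (8 + 4*(√(-7 + (-3 + 1)))² + 19*√(-7 + (-3 + 1)))/(2*(3 + (√(-7 + (-3 + 1)))² + 5*√(-7 + (-3 + 1))))) = -161*(-91 + (8 + 4*(√(-7 - 2))² + 19*√(-7 - 2))/(2*(3 + (√(-7 - 2))² + 5*√(-7 - 2)))) = -161*(-91 + (8 + 4*(√(-9))² + 19*√(-9))/(2*(3 + (√(-9))² + 5*√(-9)))) = -161*(-91 + (8 + 4*(3*I)² + 19*(3*I))/(2*(3 + (3*I)² + 5*(3*I)))) = -161*(-91 + (8 + 4*(-9) + 57*I)/(2*(3 - 9 + 15*I))) = -161*(-91 + (8 - 36 + 57*I)/(2*(-6 + 15*I))) = -161*(-91 + ((-6 - 15*I)/261)*(-28 + 57*I)/2) = -161*(-91 + (-28 + 57*I)*(-6 - 15*I)/522) = 14651 - 161*(-28 + 57*I)*(-6 - 15*I)/522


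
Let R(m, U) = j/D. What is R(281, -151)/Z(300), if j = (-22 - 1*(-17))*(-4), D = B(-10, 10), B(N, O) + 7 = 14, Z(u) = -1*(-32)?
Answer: 5/56 ≈ 0.089286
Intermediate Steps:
Z(u) = 32
B(N, O) = 7 (B(N, O) = -7 + 14 = 7)
D = 7
j = 20 (j = (-22 + 17)*(-4) = -5*(-4) = 20)
R(m, U) = 20/7
R(281, -151)/Z(300) = (20/7)/32 = (20/7)*(1/32) = 5/56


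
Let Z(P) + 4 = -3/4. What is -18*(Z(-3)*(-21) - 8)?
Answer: -3303/2 ≈ -1651.5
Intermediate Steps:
Z(P) = -19/4 (Z(P) = -4 - 3/4 = -4 - 3*¼ = -4 - ¾ = -19/4)
-18*(Z(-3)*(-21) - 8) = -18*(-19/4*(-21) - 8) = -18*(399/4 - 8) = -18*367/4 = -3303/2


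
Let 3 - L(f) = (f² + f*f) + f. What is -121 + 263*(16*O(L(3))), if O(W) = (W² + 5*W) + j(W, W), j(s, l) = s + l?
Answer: 833063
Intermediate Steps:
j(s, l) = l + s
L(f) = 3 - f - 2*f² (L(f) = 3 - ((f² + f*f) + f) = 3 - ((f² + f²) + f) = 3 - (2*f² + f) = 3 - (f + 2*f²) = 3 + (-f - 2*f²) = 3 - f - 2*f²)
O(W) = W² + 7*W (O(W) = (W² + 5*W) + (W + W) = (W² + 5*W) + 2*W = W² + 7*W)
-121 + 263*(16*O(L(3))) = -121 + 263*(16*((3 - 1*3 - 2*3²)*(7 + (3 - 1*3 - 2*3²)))) = -121 + 263*(16*((3 - 3 - 2*9)*(7 + (3 - 3 - 2*9)))) = -121 + 263*(16*((3 - 3 - 18)*(7 + (3 - 3 - 18)))) = -121 + 263*(16*(-18*(7 - 18))) = -121 + 263*(16*(-18*(-11))) = -121 + 263*(16*198) = -121 + 263*3168 = -121 + 833184 = 833063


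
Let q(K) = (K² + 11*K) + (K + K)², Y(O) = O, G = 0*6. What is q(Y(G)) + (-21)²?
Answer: 441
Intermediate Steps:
G = 0
q(K) = 5*K² + 11*K (q(K) = (K² + 11*K) + (2*K)² = (K² + 11*K) + 4*K² = 5*K² + 11*K)
q(Y(G)) + (-21)² = 0*(11 + 5*0) + (-21)² = 0*(11 + 0) + 441 = 0*11 + 441 = 0 + 441 = 441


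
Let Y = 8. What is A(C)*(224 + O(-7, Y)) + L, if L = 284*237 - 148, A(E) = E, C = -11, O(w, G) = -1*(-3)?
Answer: 64663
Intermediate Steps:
O(w, G) = 3
L = 67160 (L = 67308 - 148 = 67160)
A(C)*(224 + O(-7, Y)) + L = -11*(224 + 3) + 67160 = -11*227 + 67160 = -2497 + 67160 = 64663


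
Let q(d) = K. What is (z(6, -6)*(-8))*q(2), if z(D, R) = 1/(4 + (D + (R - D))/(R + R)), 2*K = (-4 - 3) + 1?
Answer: 16/3 ≈ 5.3333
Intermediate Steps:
K = -3 (K = ((-4 - 3) + 1)/2 = (-7 + 1)/2 = (½)*(-6) = -3)
q(d) = -3
z(D, R) = 2/9 (z(D, R) = 1/(4 + R/((2*R))) = 1/(4 + R*(1/(2*R))) = 1/(4 + ½) = 1/(9/2) = 2/9)
(z(6, -6)*(-8))*q(2) = ((2/9)*(-8))*(-3) = -16/9*(-3) = 16/3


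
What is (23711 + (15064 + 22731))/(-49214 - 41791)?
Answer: -20502/30335 ≈ -0.67585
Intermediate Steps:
(23711 + (15064 + 22731))/(-49214 - 41791) = (23711 + 37795)/(-91005) = 61506*(-1/91005) = -20502/30335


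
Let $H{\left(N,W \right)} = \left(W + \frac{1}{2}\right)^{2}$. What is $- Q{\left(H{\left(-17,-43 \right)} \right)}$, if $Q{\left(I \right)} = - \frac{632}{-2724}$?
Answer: $- \frac{158}{681} \approx -0.23201$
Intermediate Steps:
$H{\left(N,W \right)} = \left(\frac{1}{2} + W\right)^{2}$ ($H{\left(N,W \right)} = \left(W + \frac{1}{2}\right)^{2} = \left(\frac{1}{2} + W\right)^{2}$)
$Q{\left(I \right)} = \frac{158}{681}$ ($Q{\left(I \right)} = \left(-632\right) \left(- \frac{1}{2724}\right) = \frac{158}{681}$)
$- Q{\left(H{\left(-17,-43 \right)} \right)} = \left(-1\right) \frac{158}{681} = - \frac{158}{681}$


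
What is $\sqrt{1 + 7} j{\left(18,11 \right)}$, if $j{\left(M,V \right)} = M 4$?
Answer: $144 \sqrt{2} \approx 203.65$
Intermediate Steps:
$j{\left(M,V \right)} = 4 M$
$\sqrt{1 + 7} j{\left(18,11 \right)} = \sqrt{1 + 7} \cdot 4 \cdot 18 = \sqrt{8} \cdot 72 = 2 \sqrt{2} \cdot 72 = 144 \sqrt{2}$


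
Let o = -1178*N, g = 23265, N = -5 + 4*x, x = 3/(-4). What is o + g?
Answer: 32689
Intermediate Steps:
x = -¾ (x = 3*(-¼) = -¾ ≈ -0.75000)
N = -8 (N = -5 + 4*(-¾) = -5 - 3 = -8)
o = 9424 (o = -1178*(-8) = 9424)
o + g = 9424 + 23265 = 32689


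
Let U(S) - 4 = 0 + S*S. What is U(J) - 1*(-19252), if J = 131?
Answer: 36417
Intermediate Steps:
U(S) = 4 + S**2 (U(S) = 4 + (0 + S*S) = 4 + (0 + S**2) = 4 + S**2)
U(J) - 1*(-19252) = (4 + 131**2) - 1*(-19252) = (4 + 17161) + 19252 = 17165 + 19252 = 36417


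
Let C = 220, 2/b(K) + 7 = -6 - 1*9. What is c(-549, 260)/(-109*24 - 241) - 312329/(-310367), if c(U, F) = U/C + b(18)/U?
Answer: 107868425760167/107097862724820 ≈ 1.0072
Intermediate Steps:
b(K) = -1/11 (b(K) = 2/(-7 + (-6 - 1*9)) = 2/(-7 + (-6 - 9)) = 2/(-7 - 15) = 2/(-22) = 2*(-1/22) = -1/11)
c(U, F) = -1/(11*U) + U/220 (c(U, F) = U/220 - 1/(11*U) = -1/(11*U) + U/220)
c(-549, 260)/(-109*24 - 241) - 312329/(-310367) = ((1/220)*(-20 + (-549)²)/(-549))/(-109*24 - 241) - 312329/(-310367) = ((1/220)*(-1/549)*(-20 + 301401))/(-2616 - 241) - 312329*(-1/310367) = ((1/220)*(-1/549)*301381)/(-2857) + 312329/310367 = -301381/120780*(-1/2857) + 312329/310367 = 301381/345068460 + 312329/310367 = 107868425760167/107097862724820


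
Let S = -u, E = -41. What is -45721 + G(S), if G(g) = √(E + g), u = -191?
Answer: -45721 + 5*√6 ≈ -45709.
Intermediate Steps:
S = 191 (S = -1*(-191) = 191)
G(g) = √(-41 + g)
-45721 + G(S) = -45721 + √(-41 + 191) = -45721 + √150 = -45721 + 5*√6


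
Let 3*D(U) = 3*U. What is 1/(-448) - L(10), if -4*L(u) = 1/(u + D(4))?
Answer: 1/64 ≈ 0.015625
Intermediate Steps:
D(U) = U (D(U) = (3*U)/3 = U)
L(u) = -1/(4*(4 + u)) (L(u) = -1/(4*(u + 4)) = -1/(4*(4 + u)))
1/(-448) - L(10) = 1/(-448) - (-1)/(16 + 4*10) = -1/448 - (-1)/(16 + 40) = -1/448 - (-1)/56 = -1/448 - 1*(-1/56) = -1/448 + 1/56 = 1/64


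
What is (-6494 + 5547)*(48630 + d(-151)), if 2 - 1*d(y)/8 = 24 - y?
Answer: -44741962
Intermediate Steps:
d(y) = -176 + 8*y (d(y) = 16 - 8*(24 - y) = 16 + (-192 + 8*y) = -176 + 8*y)
(-6494 + 5547)*(48630 + d(-151)) = (-6494 + 5547)*(48630 + (-176 + 8*(-151))) = -947*(48630 + (-176 - 1208)) = -947*(48630 - 1384) = -947*47246 = -44741962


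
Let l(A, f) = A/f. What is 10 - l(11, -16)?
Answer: 171/16 ≈ 10.688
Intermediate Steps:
10 - l(11, -16) = 10 - 11/(-16) = 10 - 11*(-1)/16 = 10 - 1*(-11/16) = 10 + 11/16 = 171/16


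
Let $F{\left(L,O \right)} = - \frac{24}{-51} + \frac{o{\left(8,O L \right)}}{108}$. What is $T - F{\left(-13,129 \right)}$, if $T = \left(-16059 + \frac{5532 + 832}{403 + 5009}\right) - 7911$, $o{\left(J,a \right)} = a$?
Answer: $- \frac{6611527111}{276012} \approx -23954.0$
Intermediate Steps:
$F{\left(L,O \right)} = \frac{8}{17} + \frac{L O}{108}$ ($F{\left(L,O \right)} = - \frac{24}{-51} + \frac{O L}{108} = \left(-24\right) \left(- \frac{1}{51}\right) + L O \frac{1}{108} = \frac{8}{17} + \frac{L O}{108}$)
$T = - \frac{32429819}{1353}$ ($T = \left(-16059 + \frac{6364}{5412}\right) - 7911 = \left(-16059 + 6364 \cdot \frac{1}{5412}\right) - 7911 = \left(-16059 + \frac{1591}{1353}\right) - 7911 = - \frac{21726236}{1353} - 7911 = - \frac{32429819}{1353} \approx -23969.0$)
$T - F{\left(-13,129 \right)} = - \frac{32429819}{1353} - \left(\frac{8}{17} + \frac{1}{108} \left(-13\right) 129\right) = - \frac{32429819}{1353} - \left(\frac{8}{17} - \frac{559}{36}\right) = - \frac{32429819}{1353} - - \frac{9215}{612} = - \frac{32429819}{1353} + \frac{9215}{612} = - \frac{6611527111}{276012}$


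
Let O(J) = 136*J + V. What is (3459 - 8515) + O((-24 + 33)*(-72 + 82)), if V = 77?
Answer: 7261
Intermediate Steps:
O(J) = 77 + 136*J (O(J) = 136*J + 77 = 77 + 136*J)
(3459 - 8515) + O((-24 + 33)*(-72 + 82)) = (3459 - 8515) + (77 + 136*((-24 + 33)*(-72 + 82))) = -5056 + (77 + 136*(9*10)) = -5056 + (77 + 136*90) = -5056 + (77 + 12240) = -5056 + 12317 = 7261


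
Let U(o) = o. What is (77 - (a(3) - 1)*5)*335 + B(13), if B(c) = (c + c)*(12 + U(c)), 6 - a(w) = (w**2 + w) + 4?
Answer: 44870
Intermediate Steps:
a(w) = 2 - w - w**2 (a(w) = 6 - ((w**2 + w) + 4) = 6 - ((w + w**2) + 4) = 6 - (4 + w + w**2) = 6 + (-4 - w - w**2) = 2 - w - w**2)
B(c) = 2*c*(12 + c) (B(c) = (c + c)*(12 + c) = (2*c)*(12 + c) = 2*c*(12 + c))
(77 - (a(3) - 1)*5)*335 + B(13) = (77 - ((2 - 1*3 - 1*3**2) - 1)*5)*335 + 2*13*(12 + 13) = (77 - ((2 - 3 - 1*9) - 1)*5)*335 + 2*13*25 = (77 - ((2 - 3 - 9) - 1)*5)*335 + 650 = (77 - (-10 - 1)*5)*335 + 650 = (77 - (-11)*5)*335 + 650 = (77 - 1*(-55))*335 + 650 = (77 + 55)*335 + 650 = 132*335 + 650 = 44220 + 650 = 44870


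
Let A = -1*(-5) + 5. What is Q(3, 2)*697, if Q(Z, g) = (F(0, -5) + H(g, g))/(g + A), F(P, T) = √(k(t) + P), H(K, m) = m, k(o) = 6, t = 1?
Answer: 697/6 + 697*√6/12 ≈ 258.44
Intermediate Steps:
F(P, T) = √(6 + P)
A = 10 (A = 5 + 5 = 10)
Q(Z, g) = (g + √6)/(10 + g) (Q(Z, g) = (√(6 + 0) + g)/(g + 10) = (√6 + g)/(10 + g) = (g + √6)/(10 + g))
Q(3, 2)*697 = ((2 + √6)/(10 + 2))*697 = ((2 + √6)/12)*697 = (⅙ + √6/12)*697 = 697/6 + 697*√6/12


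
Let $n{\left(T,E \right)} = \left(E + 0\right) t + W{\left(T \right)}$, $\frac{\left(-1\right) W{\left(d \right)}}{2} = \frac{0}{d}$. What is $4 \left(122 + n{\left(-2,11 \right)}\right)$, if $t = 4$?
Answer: $664$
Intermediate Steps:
$W{\left(d \right)} = 0$ ($W{\left(d \right)} = - 2 \frac{0}{d} = \left(-2\right) 0 = 0$)
$n{\left(T,E \right)} = 4 E$ ($n{\left(T,E \right)} = \left(E + 0\right) 4 + 0 = E 4 + 0 = 4 E + 0 = 4 E$)
$4 \left(122 + n{\left(-2,11 \right)}\right) = 4 \left(122 + 4 \cdot 11\right) = 4 \left(122 + 44\right) = 4 \cdot 166 = 664$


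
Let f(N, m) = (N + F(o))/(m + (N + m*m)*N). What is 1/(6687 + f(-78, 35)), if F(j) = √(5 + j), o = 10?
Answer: 3565465961695/23842273995585374 + 89431*√15/357634109933780610 ≈ 0.00014954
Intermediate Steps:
f(N, m) = (N + √15)/(m + N*(N + m²)) (f(N, m) = (N + √(5 + 10))/(m + (N + m*m)*N) = (N + √15)/(m + (N + m²)*N) = (N + √15)/(m + N*(N + m²)))
1/(6687 + f(-78, 35)) = 1/(6687 + (-78 + √15)/(35 + (-78)² - 78*35²)) = 1/(6687 + (-78 + √15)/(35 + 6084 - 78*1225)) = 1/(6687 + (-78 + √15)/(35 + 6084 - 95550)) = 1/(6687 + (-78 + √15)/(-89431)) = 1/(6687 - (-78 + √15)/89431) = 1/(6687 + (78/89431 - √15/89431)) = 1/(598025175/89431 - √15/89431)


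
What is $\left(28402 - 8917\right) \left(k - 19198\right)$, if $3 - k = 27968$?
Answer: $-918971055$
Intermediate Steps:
$k = -27965$ ($k = 3 - 27968 = -27965$)
$\left(28402 - 8917\right) \left(k - 19198\right) = \left(28402 - 8917\right) \left(-27965 - 19198\right) = 19485 \left(-47163\right) = -918971055$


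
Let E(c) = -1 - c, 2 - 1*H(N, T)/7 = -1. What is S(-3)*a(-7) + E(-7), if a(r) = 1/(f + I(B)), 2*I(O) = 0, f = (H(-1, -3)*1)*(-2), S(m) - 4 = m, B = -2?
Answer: 251/42 ≈ 5.9762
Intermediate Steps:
H(N, T) = 21 (H(N, T) = 14 - 7*(-1) = 14 + 7 = 21)
S(m) = 4 + m
f = -42 (f = (21*1)*(-2) = 21*(-2) = -42)
I(O) = 0 (I(O) = (½)*0 = 0)
a(r) = -1/42 (a(r) = 1/(-42 + 0) = 1/(-42) = -1/42)
S(-3)*a(-7) + E(-7) = (4 - 3)*(-1/42) + (-1 - 1*(-7)) = 1*(-1/42) + (-1 + 7) = -1/42 + 6 = 251/42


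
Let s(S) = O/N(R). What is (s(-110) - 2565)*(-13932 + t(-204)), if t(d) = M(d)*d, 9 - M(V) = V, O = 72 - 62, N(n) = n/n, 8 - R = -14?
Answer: 146616120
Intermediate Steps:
R = 22 (R = 8 - 1*(-14) = 8 + 14 = 22)
N(n) = 1
O = 10
M(V) = 9 - V
s(S) = 10 (s(S) = 10/1 = 10*1 = 10)
t(d) = d*(9 - d) (t(d) = (9 - d)*d = d*(9 - d))
(s(-110) - 2565)*(-13932 + t(-204)) = (10 - 2565)*(-13932 - 204*(9 - 1*(-204))) = -2555*(-13932 - 204*(9 + 204)) = -2555*(-13932 - 204*213) = -2555*(-13932 - 43452) = -2555*(-57384) = 146616120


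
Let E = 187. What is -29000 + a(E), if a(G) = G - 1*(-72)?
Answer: -28741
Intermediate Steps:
a(G) = 72 + G (a(G) = G + 72 = 72 + G)
-29000 + a(E) = -29000 + (72 + 187) = -29000 + 259 = -28741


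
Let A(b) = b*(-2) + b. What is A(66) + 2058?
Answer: 1992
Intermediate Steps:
A(b) = -b (A(b) = -2*b + b = -b)
A(66) + 2058 = -1*66 + 2058 = -66 + 2058 = 1992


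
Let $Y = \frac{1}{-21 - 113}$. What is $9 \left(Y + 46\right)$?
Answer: $\frac{55467}{134} \approx 413.93$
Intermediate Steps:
$Y = - \frac{1}{134}$ ($Y = \frac{1}{-134} = - \frac{1}{134} \approx -0.0074627$)
$9 \left(Y + 46\right) = 9 \left(- \frac{1}{134} + 46\right) = 9 \cdot \frac{6163}{134} = \frac{55467}{134}$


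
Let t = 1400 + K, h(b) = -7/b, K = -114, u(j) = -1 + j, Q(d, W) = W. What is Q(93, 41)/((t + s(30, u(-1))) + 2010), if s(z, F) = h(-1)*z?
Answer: 41/3506 ≈ 0.011694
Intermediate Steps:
t = 1286 (t = 1400 - 114 = 1286)
s(z, F) = 7*z (s(z, F) = (-7/(-1))*z = (-7*(-1))*z = 7*z)
Q(93, 41)/((t + s(30, u(-1))) + 2010) = 41/((1286 + 7*30) + 2010) = 41/((1286 + 210) + 2010) = 41/(1496 + 2010) = 41/3506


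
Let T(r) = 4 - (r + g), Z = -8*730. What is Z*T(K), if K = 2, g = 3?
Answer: 5840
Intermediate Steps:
Z = -5840
T(r) = 1 - r (T(r) = 4 - (r + 3) = 4 - (3 + r) = 4 + (-3 - r) = 1 - r)
Z*T(K) = -5840*(1 - 1*2) = -5840*(1 - 2) = -5840*(-1) = 5840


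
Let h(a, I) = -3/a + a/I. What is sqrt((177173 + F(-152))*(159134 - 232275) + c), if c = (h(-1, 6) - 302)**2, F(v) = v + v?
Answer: I*sqrt(465706297019)/6 ≈ 1.1374e+5*I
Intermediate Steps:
F(v) = 2*v
c = 3222025/36 (c = ((-3/(-1) - 1/6) - 302)**2 = ((-3*(-1) - 1*1/6) - 302)**2 = ((3 - 1/6) - 302)**2 = (17/6 - 302)**2 = (-1795/6)**2 = 3222025/36 ≈ 89501.)
sqrt((177173 + F(-152))*(159134 - 232275) + c) = sqrt((177173 + 2*(-152))*(159134 - 232275) + 3222025/36) = sqrt((177173 - 304)*(-73141) + 3222025/36) = sqrt(176869*(-73141) + 3222025/36) = sqrt(-12936375529 + 3222025/36) = sqrt(-465706297019/36) = I*sqrt(465706297019)/6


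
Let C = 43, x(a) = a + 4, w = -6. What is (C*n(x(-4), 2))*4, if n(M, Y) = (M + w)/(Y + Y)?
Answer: -258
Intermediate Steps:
x(a) = 4 + a
n(M, Y) = (-6 + M)/(2*Y) (n(M, Y) = (M - 6)/(Y + Y) = (-6 + M)/((2*Y)) = (-6 + M)*(1/(2*Y)) = (-6 + M)/(2*Y))
(C*n(x(-4), 2))*4 = (43*((1/2)*(-6 + (4 - 4))/2))*4 = (43*((1/2)*(1/2)*(-6 + 0)))*4 = (43*((1/2)*(1/2)*(-6)))*4 = (43*(-3/2))*4 = -129/2*4 = -258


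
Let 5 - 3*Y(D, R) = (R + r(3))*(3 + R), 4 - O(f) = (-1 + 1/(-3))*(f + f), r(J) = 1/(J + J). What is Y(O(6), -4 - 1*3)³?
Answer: -300763/729 ≈ -412.57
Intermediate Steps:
r(J) = 1/(2*J)
O(f) = 4 + 8*f/3 (O(f) = 4 - (-1 + 1/(-3))*(f + f) = 4 - (-1 + 1*(-⅓))*2*f = 4 - (-1 - ⅓)*2*f = 4 - (-4)*2*f/3 = 4 - (-8)*f/3 = 4 + 8*f/3)
Y(D, R) = 5/3 - (3 + R)*(⅙ + R)/3 (Y(D, R) = 5/3 - (R + (½)/3)*(3 + R)/3 = 5/3 - (R + (½)*(⅓))*(3 + R)/3 = 5/3 - (R + ⅙)*(3 + R)/3 = 5/3 - (⅙ + R)*(3 + R)/3 = 5/3 - (3 + R)*(⅙ + R)/3)
Y(O(6), -4 - 1*3)³ = (3/2 - 19*(-4 - 1*3)/18 - (-4 - 1*3)²/3)³ = (3/2 - 19*(-4 - 3)/18 - (-4 - 3)²/3)³ = (3/2 - 19/18*(-7) - ⅓*(-7)²)³ = (3/2 + 133/18 - ⅓*49)³ = (3/2 + 133/18 - 49/3)³ = (-67/9)³ = -300763/729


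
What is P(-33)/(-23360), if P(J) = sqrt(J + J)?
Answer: -I*sqrt(66)/23360 ≈ -0.00034778*I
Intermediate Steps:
P(J) = sqrt(2)*sqrt(J) (P(J) = sqrt(2*J) = sqrt(2)*sqrt(J))
P(-33)/(-23360) = (sqrt(2)*sqrt(-33))/(-23360) = (sqrt(2)*(I*sqrt(33)))*(-1/23360) = (I*sqrt(66))*(-1/23360) = -I*sqrt(66)/23360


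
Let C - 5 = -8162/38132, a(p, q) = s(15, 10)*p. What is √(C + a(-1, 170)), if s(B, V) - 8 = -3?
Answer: I*√77808346/19066 ≈ 0.46265*I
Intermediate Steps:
s(B, V) = 5 (s(B, V) = 8 - 3 = 5)
a(p, q) = 5*p
C = 91249/19066 (C = 5 - 8162/38132 = 5 - 8162*1/38132 = 5 - 4081/19066 = 91249/19066 ≈ 4.7860)
√(C + a(-1, 170)) = √(91249/19066 + 5*(-1)) = √(91249/19066 - 5) = √(-4081/19066) = I*√77808346/19066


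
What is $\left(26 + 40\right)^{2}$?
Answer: $4356$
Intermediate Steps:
$\left(26 + 40\right)^{2} = 66^{2} = 4356$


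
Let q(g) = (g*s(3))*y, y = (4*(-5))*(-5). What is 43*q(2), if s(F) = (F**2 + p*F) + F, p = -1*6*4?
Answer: -516000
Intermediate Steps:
p = -24 (p = -6*4 = -24)
s(F) = F**2 - 23*F (s(F) = (F**2 - 24*F) + F = F**2 - 23*F)
y = 100 (y = -20*(-5) = 100)
q(g) = -6000*g (q(g) = (g*(3*(-23 + 3)))*100 = (g*(3*(-20)))*100 = (g*(-60))*100 = -60*g*100 = -6000*g)
43*q(2) = 43*(-6000*2) = 43*(-12000) = -516000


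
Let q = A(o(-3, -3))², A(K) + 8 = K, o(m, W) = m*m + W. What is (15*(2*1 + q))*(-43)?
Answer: -3870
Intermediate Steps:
o(m, W) = W + m² (o(m, W) = m² + W = W + m²)
A(K) = -8 + K
q = 4 (q = (-8 + (-3 + (-3)²))² = (-8 + (-3 + 9))² = (-8 + 6)² = (-2)² = 4)
(15*(2*1 + q))*(-43) = (15*(2*1 + 4))*(-43) = (15*(2 + 4))*(-43) = (15*6)*(-43) = 90*(-43) = -3870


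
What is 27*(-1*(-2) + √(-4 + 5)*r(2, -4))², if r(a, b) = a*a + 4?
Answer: 2700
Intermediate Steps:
r(a, b) = 4 + a² (r(a, b) = a² + 4 = 4 + a²)
27*(-1*(-2) + √(-4 + 5)*r(2, -4))² = 27*(-1*(-2) + √(-4 + 5)*(4 + 2²))² = 27*(2 + √1*(4 + 4))² = 27*(2 + 1*8)² = 27*(2 + 8)² = 27*10² = 27*100 = 2700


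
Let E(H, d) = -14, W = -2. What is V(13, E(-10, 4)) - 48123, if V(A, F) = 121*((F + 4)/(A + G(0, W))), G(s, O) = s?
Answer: -626809/13 ≈ -48216.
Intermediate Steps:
V(A, F) = 121*(4 + F)/A (V(A, F) = 121*((F + 4)/(A + 0)) = 121*((4 + F)/A) = 121*(4 + F)/A)
V(13, E(-10, 4)) - 48123 = 121*(4 - 14)/13 - 48123 = 121*(1/13)*(-10) - 48123 = -1210/13 - 48123 = -626809/13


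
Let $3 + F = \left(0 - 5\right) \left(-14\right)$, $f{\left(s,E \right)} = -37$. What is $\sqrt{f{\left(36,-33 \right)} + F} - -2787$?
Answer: $2787 + \sqrt{30} \approx 2792.5$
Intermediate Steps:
$F = 67$ ($F = -3 + \left(0 - 5\right) \left(-14\right) = -3 - -70 = -3 + 70 = 67$)
$\sqrt{f{\left(36,-33 \right)} + F} - -2787 = \sqrt{-37 + 67} - -2787 = \sqrt{30} + 2787 = 2787 + \sqrt{30}$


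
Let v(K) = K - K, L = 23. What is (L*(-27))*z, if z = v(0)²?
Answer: 0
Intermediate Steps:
v(K) = 0
z = 0 (z = 0² = 0)
(L*(-27))*z = (23*(-27))*0 = -621*0 = 0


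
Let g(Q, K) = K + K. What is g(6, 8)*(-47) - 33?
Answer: -785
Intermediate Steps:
g(Q, K) = 2*K
g(6, 8)*(-47) - 33 = (2*8)*(-47) - 33 = 16*(-47) - 33 = -752 - 33 = -785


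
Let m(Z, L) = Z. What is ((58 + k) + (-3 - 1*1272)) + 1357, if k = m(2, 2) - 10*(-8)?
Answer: 222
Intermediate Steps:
k = 82 (k = 2 - 10*(-8) = 2 + 80 = 82)
((58 + k) + (-3 - 1*1272)) + 1357 = ((58 + 82) + (-3 - 1*1272)) + 1357 = (140 + (-3 - 1272)) + 1357 = (140 - 1275) + 1357 = -1135 + 1357 = 222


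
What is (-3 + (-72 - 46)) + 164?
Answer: 43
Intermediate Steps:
(-3 + (-72 - 46)) + 164 = (-3 - 118) + 164 = -121 + 164 = 43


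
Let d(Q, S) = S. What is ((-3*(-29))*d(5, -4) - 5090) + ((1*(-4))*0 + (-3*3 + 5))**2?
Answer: -5422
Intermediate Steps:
((-3*(-29))*d(5, -4) - 5090) + ((1*(-4))*0 + (-3*3 + 5))**2 = (-3*(-29)*(-4) - 5090) + ((1*(-4))*0 + (-3*3 + 5))**2 = (87*(-4) - 5090) + (-4*0 + (-9 + 5))**2 = (-348 - 5090) + (0 - 4)**2 = -5438 + (-4)**2 = -5438 + 16 = -5422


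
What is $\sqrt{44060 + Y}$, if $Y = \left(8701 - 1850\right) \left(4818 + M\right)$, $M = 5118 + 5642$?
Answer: $\sqrt{106768938} \approx 10333.0$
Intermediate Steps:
$M = 10760$
$Y = 106724878$ ($Y = \left(8701 - 1850\right) \left(4818 + 10760\right) = 6851 \cdot 15578 = 106724878$)
$\sqrt{44060 + Y} = \sqrt{44060 + 106724878} = \sqrt{106768938}$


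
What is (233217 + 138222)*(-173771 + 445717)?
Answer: 101011350294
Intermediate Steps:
(233217 + 138222)*(-173771 + 445717) = 371439*271946 = 101011350294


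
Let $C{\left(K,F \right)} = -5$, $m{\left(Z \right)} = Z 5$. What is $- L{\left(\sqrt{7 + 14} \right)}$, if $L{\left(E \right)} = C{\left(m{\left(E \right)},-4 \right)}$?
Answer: $5$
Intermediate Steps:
$m{\left(Z \right)} = 5 Z$
$L{\left(E \right)} = -5$
$- L{\left(\sqrt{7 + 14} \right)} = \left(-1\right) \left(-5\right) = 5$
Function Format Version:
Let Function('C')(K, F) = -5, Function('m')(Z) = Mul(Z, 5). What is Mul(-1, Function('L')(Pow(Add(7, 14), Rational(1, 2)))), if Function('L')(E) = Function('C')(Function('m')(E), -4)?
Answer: 5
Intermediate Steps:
Function('m')(Z) = Mul(5, Z)
Function('L')(E) = -5
Mul(-1, Function('L')(Pow(Add(7, 14), Rational(1, 2)))) = Mul(-1, -5) = 5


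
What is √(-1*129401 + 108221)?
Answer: 2*I*√5295 ≈ 145.53*I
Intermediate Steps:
√(-1*129401 + 108221) = √(-129401 + 108221) = √(-21180) = 2*I*√5295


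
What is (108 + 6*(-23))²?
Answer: 900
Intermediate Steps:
(108 + 6*(-23))² = (108 - 138)² = (-30)² = 900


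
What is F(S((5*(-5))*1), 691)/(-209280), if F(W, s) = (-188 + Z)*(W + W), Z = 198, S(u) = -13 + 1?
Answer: 1/872 ≈ 0.0011468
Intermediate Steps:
S(u) = -12
F(W, s) = 20*W (F(W, s) = (-188 + 198)*(W + W) = 10*(2*W) = 20*W)
F(S((5*(-5))*1), 691)/(-209280) = (20*(-12))/(-209280) = -240*(-1/209280) = 1/872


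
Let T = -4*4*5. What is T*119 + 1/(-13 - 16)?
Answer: -276081/29 ≈ -9520.0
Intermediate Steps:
T = -80 (T = -16*5 = -80)
T*119 + 1/(-13 - 16) = -80*119 + 1/(-13 - 16) = -9520 + 1/(-29) = -9520 - 1/29 = -276081/29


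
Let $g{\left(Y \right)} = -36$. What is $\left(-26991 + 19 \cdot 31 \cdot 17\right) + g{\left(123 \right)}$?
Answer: $-17014$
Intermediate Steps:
$\left(-26991 + 19 \cdot 31 \cdot 17\right) + g{\left(123 \right)} = \left(-26991 + 19 \cdot 31 \cdot 17\right) - 36 = \left(-26991 + 589 \cdot 17\right) - 36 = \left(-26991 + 10013\right) - 36 = -16978 - 36 = -17014$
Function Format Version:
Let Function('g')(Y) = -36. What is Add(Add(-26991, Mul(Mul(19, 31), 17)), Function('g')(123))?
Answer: -17014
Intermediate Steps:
Add(Add(-26991, Mul(Mul(19, 31), 17)), Function('g')(123)) = Add(Add(-26991, Mul(Mul(19, 31), 17)), -36) = Add(Add(-26991, Mul(589, 17)), -36) = Add(Add(-26991, 10013), -36) = Add(-16978, -36) = -17014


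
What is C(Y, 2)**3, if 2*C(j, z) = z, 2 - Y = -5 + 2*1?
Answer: 1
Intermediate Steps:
Y = 5 (Y = 2 - (-5 + 2*1) = 2 - (-5 + 2) = 2 - 1*(-3) = 2 + 3 = 5)
C(j, z) = z/2
C(Y, 2)**3 = ((1/2)*2)**3 = 1**3 = 1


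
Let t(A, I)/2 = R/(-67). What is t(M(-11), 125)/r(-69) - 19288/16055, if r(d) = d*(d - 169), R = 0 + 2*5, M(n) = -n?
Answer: -10611203006/8832449535 ≈ -1.2014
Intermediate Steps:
R = 10 (R = 0 + 10 = 10)
t(A, I) = -20/67 (t(A, I) = 2*(10/(-67)) = 2*(10*(-1/67)) = 2*(-10/67) = -20/67)
r(d) = d*(-169 + d)
t(M(-11), 125)/r(-69) - 19288/16055 = -20*(-1/(69*(-169 - 69)))/67 - 19288/16055 = -20/(67*((-69*(-238)))) - 19288*1/16055 = -20/67/16422 - 19288/16055 = -20/67*1/16422 - 19288/16055 = -10/550137 - 19288/16055 = -10611203006/8832449535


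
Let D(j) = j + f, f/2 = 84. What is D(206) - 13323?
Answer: -12949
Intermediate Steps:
f = 168 (f = 2*84 = 168)
D(j) = 168 + j (D(j) = j + 168 = 168 + j)
D(206) - 13323 = (168 + 206) - 13323 = 374 - 13323 = -12949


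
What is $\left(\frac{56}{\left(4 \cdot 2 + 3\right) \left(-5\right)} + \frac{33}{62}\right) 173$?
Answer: $- \frac{286661}{3410} \approx -84.065$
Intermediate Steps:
$\left(\frac{56}{\left(4 \cdot 2 + 3\right) \left(-5\right)} + \frac{33}{62}\right) 173 = \left(\frac{56}{\left(8 + 3\right) \left(-5\right)} + 33 \cdot \frac{1}{62}\right) 173 = \left(\frac{56}{11 \left(-5\right)} + \frac{33}{62}\right) 173 = \left(\frac{56}{-55} + \frac{33}{62}\right) 173 = \left(56 \left(- \frac{1}{55}\right) + \frac{33}{62}\right) 173 = \left(- \frac{56}{55} + \frac{33}{62}\right) 173 = \left(- \frac{1657}{3410}\right) 173 = - \frac{286661}{3410}$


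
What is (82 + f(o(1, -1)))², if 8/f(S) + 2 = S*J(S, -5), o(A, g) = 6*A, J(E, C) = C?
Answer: 106929/16 ≈ 6683.1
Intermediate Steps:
f(S) = 8/(-2 - 5*S) (f(S) = 8/(-2 + S*(-5)) = 8/(-2 - 5*S))
(82 + f(o(1, -1)))² = (82 + 8/(-2 - 30))² = (82 + 8/(-32))² = (82 + 8*(-1/32))² = (82 - ¼)² = (327/4)² = 106929/16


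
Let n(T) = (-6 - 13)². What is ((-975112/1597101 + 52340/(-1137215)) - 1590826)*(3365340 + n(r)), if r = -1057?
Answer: -1944927191423434231979002/363249442743 ≈ -5.3542e+12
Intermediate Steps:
n(T) = 361 (n(T) = (-19)² = 361)
((-975112/1597101 + 52340/(-1137215)) - 1590826)*(3365340 + n(r)) = ((-975112/1597101 + 52340/(-1137215)) - 1590826)*(3365340 + 361) = ((-975112*1/1597101 + 52340*(-1/1137215)) - 1590826)*3365701 = ((-975112/1597101 - 10468/227443) - 1590826)*3365701 = (-238500851884/363249442743 - 1590826)*3365701 = -577866896501927602/363249442743*3365701 = -1944927191423434231979002/363249442743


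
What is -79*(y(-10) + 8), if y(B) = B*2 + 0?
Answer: 948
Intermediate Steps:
y(B) = 2*B (y(B) = 2*B + 0 = 2*B)
-79*(y(-10) + 8) = -79*(2*(-10) + 8) = -79*(-20 + 8) = -79*(-12) = 948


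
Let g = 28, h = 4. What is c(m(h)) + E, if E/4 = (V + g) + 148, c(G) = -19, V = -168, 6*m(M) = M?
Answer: 13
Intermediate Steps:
m(M) = M/6
E = 32 (E = 4*((-168 + 28) + 148) = 4*(-140 + 148) = 4*8 = 32)
c(m(h)) + E = -19 + 32 = 13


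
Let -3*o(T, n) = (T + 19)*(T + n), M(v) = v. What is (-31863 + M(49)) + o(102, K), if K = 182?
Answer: -129806/3 ≈ -43269.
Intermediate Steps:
o(T, n) = -(19 + T)*(T + n)/3 (o(T, n) = -(T + 19)*(T + n)/3 = -(19 + T)*(T + n)/3)
(-31863 + M(49)) + o(102, K) = (-31863 + 49) + (-19/3*102 - 19/3*182 - 1/3*102**2 - 1/3*102*182) = -31814 + (-646 - 3458/3 - 1/3*10404 - 6188) = -31814 + (-646 - 3458/3 - 3468 - 6188) = -31814 - 34364/3 = -129806/3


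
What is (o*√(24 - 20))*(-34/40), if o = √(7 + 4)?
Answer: -17*√11/10 ≈ -5.6383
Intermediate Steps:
o = √11 ≈ 3.3166
(o*√(24 - 20))*(-34/40) = (√11*√(24 - 20))*(-34/40) = (√11*√4)*(-34*1/40) = (√11*2)*(-17/20) = (2*√11)*(-17/20) = -17*√11/10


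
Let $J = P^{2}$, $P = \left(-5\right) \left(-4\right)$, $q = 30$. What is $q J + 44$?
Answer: $12044$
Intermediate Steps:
$P = 20$
$J = 400$ ($J = 20^{2} = 400$)
$q J + 44 = 30 \cdot 400 + 44 = 12000 + 44 = 12044$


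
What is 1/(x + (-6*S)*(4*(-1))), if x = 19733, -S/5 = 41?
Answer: 1/14813 ≈ 6.7508e-5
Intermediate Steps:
S = -205 (S = -5*41 = -205)
1/(x + (-6*S)*(4*(-1))) = 1/(19733 + (-6*(-205))*(4*(-1))) = 1/(19733 + 1230*(-4)) = 1/(19733 - 4920) = 1/14813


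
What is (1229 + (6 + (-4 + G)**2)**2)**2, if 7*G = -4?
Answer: 21976903330209/5764801 ≈ 3.8123e+6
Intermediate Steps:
G = -4/7 (G = (1/7)*(-4) = -4/7 ≈ -0.57143)
(1229 + (6 + (-4 + G)**2)**2)**2 = (1229 + (6 + (-4 - 4/7)**2)**2)**2 = (1229 + (6 + (-32/7)**2)**2)**2 = (1229 + (6 + 1024/49)**2)**2 = (1229 + (1318/49)**2)**2 = (1229 + 1737124/2401)**2 = (4687953/2401)**2 = 21976903330209/5764801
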